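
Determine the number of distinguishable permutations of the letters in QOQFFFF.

105

QOQFFFF has 7 letters with F appearing 4 times and Q appearing twice.
So there are 7! / (4!·2!) = 105 distinguishable arrangements.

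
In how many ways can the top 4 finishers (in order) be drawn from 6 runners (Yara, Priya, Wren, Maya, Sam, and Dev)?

360

This is an ordered selection of 4 from 6: P(6,4).
That gives 6 × 5 × 4 × 3 = 360.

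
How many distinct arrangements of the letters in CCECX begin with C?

12

Fix C in the first position and arrange the remaining 4 letters.
Those 4 letters have C appearing twice, giving (4)!/(2!) = 12.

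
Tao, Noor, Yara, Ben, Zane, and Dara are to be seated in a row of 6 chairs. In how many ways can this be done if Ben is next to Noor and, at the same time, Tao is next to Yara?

96

Treat {Ben,Noor} as one block (2 orders) and {Tao,Yara} as another (2 orders).
That leaves 4 units to arrange: 2 × 2 × 4! = 4 × 24 = 96.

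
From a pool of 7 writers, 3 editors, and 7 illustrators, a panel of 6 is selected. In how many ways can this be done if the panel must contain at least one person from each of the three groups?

Total 6-person selections from all 17: C(17,6) = 12376.
Selections missing a whole group: no writers → C(10,6) = 210; no editors → C(14,6) = 3003; no illustrators → C(10,6) = 210.
Add back selections omitting two groups (i.e. drawn from a single group): C(7,6) + C(3,6) + C(7,6) = 14.
By inclusion–exclusion: 12376 − 3423 + 14 = 8967.

8967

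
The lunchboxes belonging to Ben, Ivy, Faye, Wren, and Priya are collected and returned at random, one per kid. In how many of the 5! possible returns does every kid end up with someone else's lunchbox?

This is the derangement count D_5: permutations of 5 items with no fixed point.
By inclusion–exclusion this is Σ_{j=0}^{5} (−1)^j C(5,j)·(5−j)!.
Computing: 120 − 120 + 60 − 20 + 5 − 1 = 44.

44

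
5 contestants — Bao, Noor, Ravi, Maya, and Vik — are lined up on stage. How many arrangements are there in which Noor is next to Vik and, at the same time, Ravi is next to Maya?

24

Treat {Noor,Vik} as one block (2 orders) and {Ravi,Maya} as another (2 orders).
That leaves 3 units to arrange: 2 × 2 × 3! = 4 × 6 = 24.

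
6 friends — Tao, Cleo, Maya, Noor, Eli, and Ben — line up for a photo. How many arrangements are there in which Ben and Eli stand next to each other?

240

Place the 4 others and the Ben-Eli pair as 5 objects in a line; the pair has 2 internal arrangements.
So the count is 2·(5)! = 240.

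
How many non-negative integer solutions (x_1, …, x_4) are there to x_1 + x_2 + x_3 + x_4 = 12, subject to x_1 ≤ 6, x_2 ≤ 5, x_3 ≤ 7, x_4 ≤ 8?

260

Ignoring the caps, the number of non-negative solutions to x_1+…+x_4 = 12 is C(15,3) = 455.
Subtract solutions that violate a single cap (substitute x_i' = x_i − (cap_i+1)): x_1 ≥ 7 gives C(8,3) = 56; x_2 ≥ 6 gives C(9,3) = 84; x_3 ≥ 8 gives C(7,3) = 35; x_4 ≥ 9 gives C(6,3) = 20. Together 195.
No two caps can be exceeded simultaneously, so the pair terms are all 0.
By inclusion–exclusion the count is 455 − 195 + 0 = 260.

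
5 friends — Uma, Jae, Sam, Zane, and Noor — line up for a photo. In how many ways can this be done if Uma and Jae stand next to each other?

Treat {Uma, Jae} as a single unit. There are 4 units to order, and the pair itself can be ordered 2 ways.
That gives 2 × 4! = 2 × 24 = 48.

48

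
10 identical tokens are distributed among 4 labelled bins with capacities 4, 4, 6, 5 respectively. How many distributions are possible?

By stars and bars, unrestricted non-negative solutions to x_1+…+x_4 = 10 number C(10+3,3) = 286.
Subtract solutions that violate a single cap (substitute x_i' = x_i − (cap_i+1)): x_1 ≥ 5 gives C(8,3) = 56; x_2 ≥ 5 gives C(8,3) = 56; x_3 ≥ 7 gives C(6,3) = 20; x_4 ≥ 6 gives C(7,3) = 35. Together 167.
Add back pairs where two caps are both exceeded: 1 + 0 + 0 + 0 + 0 + 0 = 1.
By inclusion–exclusion the count is 286 − 167 + 1 = 120.

120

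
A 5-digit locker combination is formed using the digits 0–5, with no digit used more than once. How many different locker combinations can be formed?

720

With no repetition, fill the 5 digits in order: 6 choices, then 5, down to 2.
That product is 6 × 5 × 4 × 3 × 2 = 720.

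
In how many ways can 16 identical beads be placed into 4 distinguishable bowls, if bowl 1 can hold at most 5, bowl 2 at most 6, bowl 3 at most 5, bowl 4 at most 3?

20

Ignoring the caps, the number of non-negative solutions to x_1+…+x_4 = 16 is C(19,3) = 969.
Subtract solutions that violate a single cap (substitute x_i' = x_i − (cap_i+1)): x_1 ≥ 6 gives C(13,3) = 286; x_2 ≥ 7 gives C(12,3) = 220; x_3 ≥ 6 gives C(13,3) = 286; x_4 ≥ 4 gives C(15,3) = 455. Together 1247.
Add back pairs where two caps are both exceeded: 20 + 35 + 84 + 20 + 56 + 84 = 299.
Subtract triples: 0 + 0 + 1 + 0 = 1.
By inclusion–exclusion the count is 969 − 1247 + 299 − 1 = 20.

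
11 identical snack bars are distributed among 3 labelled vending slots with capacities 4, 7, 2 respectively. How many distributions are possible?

Ignoring the caps, the number of non-negative solutions to x_1+…+x_3 = 11 is C(13,2) = 78.
Subtract solutions that violate a single cap (substitute x_i' = x_i − (cap_i+1)): x_1 ≥ 5 gives C(8,2) = 28; x_2 ≥ 8 gives C(5,2) = 10; x_3 ≥ 3 gives C(10,2) = 45. Together 83.
Add back pairs where two caps are both exceeded: 0 + 10 + 1 = 11.
By inclusion–exclusion the count is 78 − 83 + 11 = 6.

6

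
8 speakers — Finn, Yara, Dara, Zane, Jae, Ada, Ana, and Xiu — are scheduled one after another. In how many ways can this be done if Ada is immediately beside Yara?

10080

Glue Ada and Yara into one block (2 internal orders), leaving 7 units to arrange in a row.
That gives 2 × 7! = 2 × 5040 = 10080.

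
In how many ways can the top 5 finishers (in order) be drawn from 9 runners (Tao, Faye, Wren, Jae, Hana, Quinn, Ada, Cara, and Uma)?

15120

There are 9 choices for 1st place, 8 for 2nd, and so on down to 5 for position 5.
That gives 9 × 8 × 7 × 6 × 5 = 15120.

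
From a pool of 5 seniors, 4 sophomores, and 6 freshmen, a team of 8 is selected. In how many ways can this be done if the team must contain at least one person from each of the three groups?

Total 8-person selections from all 15: C(15,8) = 6435.
Selections missing a whole group: no seniors → C(10,8) = 45; no sophomores → C(11,8) = 165; no freshmen → C(9,8) = 9.
Add back selections omitting two groups (i.e. drawn from a single group): C(5,8) + C(4,8) + C(6,8) = 0.
By inclusion–exclusion: 6435 − 219 + 0 = 6216.

6216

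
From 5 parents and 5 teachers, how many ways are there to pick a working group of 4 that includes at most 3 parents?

205

Split by how many parents are chosen (0 through 3).
Sum: C(5,0)·C(5,4) + C(5,1)·C(5,3) + C(5,2)·C(5,2) + C(5,3)·C(5,1) = 5 + 50 + 100 + 50 = 205.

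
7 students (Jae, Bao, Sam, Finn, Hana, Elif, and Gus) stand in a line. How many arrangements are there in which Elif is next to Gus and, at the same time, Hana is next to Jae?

Treat {Elif,Gus} as one block (2 orders) and {Hana,Jae} as another (2 orders).
That leaves 5 units to arrange: 2 × 2 × 5! = 4 × 120 = 480.

480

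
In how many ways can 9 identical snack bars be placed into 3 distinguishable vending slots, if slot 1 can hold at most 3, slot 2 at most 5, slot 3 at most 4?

10

Ignoring the caps, the number of non-negative solutions to x_1+…+x_3 = 9 is C(11,2) = 55.
Subtract solutions that violate a single cap (substitute x_i' = x_i − (cap_i+1)): x_1 ≥ 4 gives C(7,2) = 21; x_2 ≥ 6 gives C(5,2) = 10; x_3 ≥ 5 gives C(6,2) = 15. Together 46.
Add back pairs where two caps are both exceeded: 0 + 1 + 0 = 1.
By inclusion–exclusion the count is 55 − 46 + 1 = 10.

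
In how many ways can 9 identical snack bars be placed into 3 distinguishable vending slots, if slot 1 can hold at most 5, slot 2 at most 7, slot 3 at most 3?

21

Ignoring the caps, the number of non-negative solutions to x_1+…+x_3 = 9 is C(11,2) = 55.
Subtract solutions that violate a single cap (substitute x_i' = x_i − (cap_i+1)): x_1 ≥ 6 gives C(5,2) = 10; x_2 ≥ 8 gives C(3,2) = 3; x_3 ≥ 4 gives C(7,2) = 21. Together 34.
No two caps can be exceeded simultaneously, so the pair terms are all 0.
By inclusion–exclusion the count is 55 − 34 + 0 = 21.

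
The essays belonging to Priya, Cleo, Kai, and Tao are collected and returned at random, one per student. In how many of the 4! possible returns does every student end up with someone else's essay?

9

Count assignments avoiding every fixed point. For any j of the 4 students fixed to their own essay, the other 4−j can be arranged in (4−j)! ways.
By inclusion–exclusion this is Σ_{j=0}^{4} (−1)^j C(4,j)·(4−j)!.
Computing: 24 − 24 + 12 − 4 + 1 = 9.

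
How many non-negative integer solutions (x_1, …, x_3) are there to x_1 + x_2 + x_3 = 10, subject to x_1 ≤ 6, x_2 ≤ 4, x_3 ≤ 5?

Ignoring the caps, the number of non-negative solutions to x_1+…+x_3 = 10 is C(12,2) = 66.
Subtract solutions that violate a single cap (substitute x_i' = x_i − (cap_i+1)): x_1 ≥ 7 gives C(5,2) = 10; x_2 ≥ 5 gives C(7,2) = 21; x_3 ≥ 6 gives C(6,2) = 15. Together 46.
No two caps can be exceeded simultaneously, so the pair terms are all 0.
By inclusion–exclusion the count is 66 − 46 + 0 = 20.

20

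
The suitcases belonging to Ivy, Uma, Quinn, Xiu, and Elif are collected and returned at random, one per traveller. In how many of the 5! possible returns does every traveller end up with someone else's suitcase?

44

Let Aᵢ be the assignments in which traveller i gets their own suitcase. We want the size of the complement of A₁∪…∪A_5.
By inclusion–exclusion this is Σ_{j=0}^{5} (−1)^j C(5,j)·(5−j)!.
Computing: 120 − 120 + 60 − 20 + 5 − 1 = 44.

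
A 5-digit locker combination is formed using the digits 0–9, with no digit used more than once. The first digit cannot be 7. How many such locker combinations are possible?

27216

The first digit has 10−1 = 9 choices (anything except 7).
The remaining 4 digits are filled from the other 9 symbols without repetition: 9 × 8 × 7 × 6 = 3024.
Total: 9 × 3024 = 27216.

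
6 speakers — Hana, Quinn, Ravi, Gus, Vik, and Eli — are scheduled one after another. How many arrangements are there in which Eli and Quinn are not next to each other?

Of the 6! = 720 arrangements, those with Eli and Quinn adjacent number 2 × 5! = 240 (treat the pair as a block with 2 internal orders).
Complementary counting: 720 − 240 = 480.

480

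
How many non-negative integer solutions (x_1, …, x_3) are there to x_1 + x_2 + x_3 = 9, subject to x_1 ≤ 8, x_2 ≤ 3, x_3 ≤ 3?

Without the upper bounds there are C(11,2) = 55 ways to split 9 among 3 variables.
Subtract solutions that violate a single cap (substitute x_i' = x_i − (cap_i+1)): x_1 ≥ 9 gives C(2,2) = 1; x_2 ≥ 4 gives C(7,2) = 21; x_3 ≥ 4 gives C(7,2) = 21. Together 43.
Add back pairs where two caps are both exceeded: 0 + 0 + 3 = 3.
By inclusion–exclusion the count is 55 − 43 + 3 = 15.

15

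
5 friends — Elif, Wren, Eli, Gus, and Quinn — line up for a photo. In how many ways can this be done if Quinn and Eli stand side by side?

48

Glue Quinn and Eli into one block (2 internal orders), leaving 4 units to arrange in a row.
So the count is 2·(4)! = 48.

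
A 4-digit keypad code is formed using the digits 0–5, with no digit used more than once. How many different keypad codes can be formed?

This is a permutation of 4 out of 6: P(6,4) = 6!/2!.
That product is 6 × 5 × 4 × 3 = 360.

360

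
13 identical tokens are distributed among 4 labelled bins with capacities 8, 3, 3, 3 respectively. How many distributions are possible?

32

Without the upper bounds there are C(16,3) = 560 ways to split 13 among 4 bins.
Subtract solutions that violate a single cap (substitute x_i' = x_i − (cap_i+1)): x_1 ≥ 9 gives C(7,3) = 35; x_2 ≥ 4 gives C(12,3) = 220; x_3 ≥ 4 gives C(12,3) = 220; x_4 ≥ 4 gives C(12,3) = 220. Together 695.
Add back pairs where two caps are both exceeded: 1 + 1 + 1 + 56 + 56 + 56 = 171.
Subtract triples: 0 + 0 + 0 + 4 = 4.
By inclusion–exclusion the count is 560 − 695 + 171 − 4 = 32.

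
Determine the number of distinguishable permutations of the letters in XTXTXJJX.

Letter multiplicities in XTXTXJJX: J×2, T×2, X×4.
So there are 8! / (4!·2!·2!) = 420 distinguishable arrangements.

420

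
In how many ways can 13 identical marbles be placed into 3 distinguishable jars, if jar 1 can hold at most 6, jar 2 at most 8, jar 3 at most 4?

Ignoring the caps, the number of non-negative solutions to x_1+…+x_3 = 13 is C(15,2) = 105.
Subtract solutions that violate a single cap (substitute x_i' = x_i − (cap_i+1)): x_1 ≥ 7 gives C(8,2) = 28; x_2 ≥ 9 gives C(6,2) = 15; x_3 ≥ 5 gives C(10,2) = 45. Together 88.
Add back pairs where two caps are both exceeded: 0 + 3 + 0 = 3.
By inclusion–exclusion the count is 105 − 88 + 3 = 20.

20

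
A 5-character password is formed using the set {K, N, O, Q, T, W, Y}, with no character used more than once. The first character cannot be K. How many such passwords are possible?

The first character has 7−1 = 6 choices (anything except K).
The remaining 4 characters are filled from the other 6 symbols without repetition: 6 × 5 × 4 × 3 = 360.
Total: 6 × 360 = 2160.

2160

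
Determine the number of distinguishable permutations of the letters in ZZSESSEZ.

Letter multiplicities in ZZSESSEZ: E×2, S×3, Z×3.
The number of distinct arrangements is 8!/(3!·3!·2!) = 40320/72 = 560.

560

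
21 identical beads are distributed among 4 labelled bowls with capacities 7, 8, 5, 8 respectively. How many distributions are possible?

116

Without the upper bounds there are C(24,3) = 2024 ways to split 21 among 4 bowls.
Subtract solutions that violate a single cap (substitute x_i' = x_i − (cap_i+1)): x_1 ≥ 8 gives C(16,3) = 560; x_2 ≥ 9 gives C(15,3) = 455; x_3 ≥ 6 gives C(18,3) = 816; x_4 ≥ 9 gives C(15,3) = 455. Together 2286.
Add back pairs where two caps are both exceeded: 35 + 120 + 35 + 84 + 20 + 84 = 378.
By inclusion–exclusion the count is 2024 − 2286 + 378 = 116.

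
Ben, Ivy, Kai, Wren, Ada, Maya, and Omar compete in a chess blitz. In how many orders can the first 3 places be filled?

There are 7 choices for 1st place, 6 for 2nd, and 5 for 3rd.
That gives 7 × 6 × 5 = 210.

210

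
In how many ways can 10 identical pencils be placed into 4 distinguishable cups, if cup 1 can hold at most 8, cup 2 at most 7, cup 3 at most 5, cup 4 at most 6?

217

Without the upper bounds there are C(13,3) = 286 ways to split 10 among 4 cups.
Subtract solutions that violate a single cap (substitute x_i' = x_i − (cap_i+1)): x_1 ≥ 9 gives C(4,3) = 4; x_2 ≥ 8 gives C(5,3) = 10; x_3 ≥ 6 gives C(7,3) = 35; x_4 ≥ 7 gives C(6,3) = 20. Together 69.
No two caps can be exceeded simultaneously, so the pair terms are all 0.
By inclusion–exclusion the count is 286 − 69 + 0 = 217.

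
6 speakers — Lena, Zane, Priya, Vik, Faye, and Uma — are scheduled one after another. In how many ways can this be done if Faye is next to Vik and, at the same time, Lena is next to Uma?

96

Treat {Faye,Vik} as one block (2 orders) and {Lena,Uma} as another (2 orders).
That leaves 4 units to arrange: 2 × 2 × 4! = 4 × 24 = 96.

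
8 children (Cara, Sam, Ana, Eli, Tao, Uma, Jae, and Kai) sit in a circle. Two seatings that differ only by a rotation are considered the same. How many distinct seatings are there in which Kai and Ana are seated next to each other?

Treat {Kai, Ana} as one unit (2 internal orders) and seat the resulting 7 units around the table: (6)! circular arrangements.
So 2 × (6)! = 2 × 720 = 1440.

1440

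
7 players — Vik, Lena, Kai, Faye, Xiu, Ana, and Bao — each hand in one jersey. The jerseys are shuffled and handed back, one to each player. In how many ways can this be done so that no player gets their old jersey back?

1854

Let Aᵢ be the assignments in which player i gets their old jersey. We want the size of the complement of A₁∪…∪A_7.
By inclusion–exclusion this is Σ_{j=0}^{7} (−1)^j C(7,j)·(7−j)!.
Computing: 5040 − 5040 + 2520 − 840 + 210 − 42 + 7 − 1 = 1854.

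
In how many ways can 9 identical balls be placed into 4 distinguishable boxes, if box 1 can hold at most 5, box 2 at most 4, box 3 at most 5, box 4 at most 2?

Without the upper bounds there are C(12,3) = 220 ways to split 9 among 4 boxes.
Subtract solutions that violate a single cap (substitute x_i' = x_i − (cap_i+1)): x_1 ≥ 6 gives C(6,3) = 20; x_2 ≥ 5 gives C(7,3) = 35; x_3 ≥ 6 gives C(6,3) = 20; x_4 ≥ 3 gives C(9,3) = 84. Together 159.
Add back pairs where two caps are both exceeded: 0 + 0 + 1 + 0 + 4 + 1 = 6.
By inclusion–exclusion the count is 220 − 159 + 6 = 67.

67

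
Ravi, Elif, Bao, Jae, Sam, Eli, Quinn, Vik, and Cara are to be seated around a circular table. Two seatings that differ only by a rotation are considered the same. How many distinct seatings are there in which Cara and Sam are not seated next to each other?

30240

Without the restriction there are (8)! = 40320 seatings.
Those with Cara next to Sam: fuse the pair into one unit and seat 8 units around a circle — 2·(7)! = 10080.
Subtracting, 40320 − 10080 = 30240.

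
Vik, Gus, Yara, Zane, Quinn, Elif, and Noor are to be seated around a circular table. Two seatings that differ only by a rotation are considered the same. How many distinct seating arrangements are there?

Seat Vik anywhere (absorbing the rotational symmetry), then permute the other 6: (6)! = 720.

720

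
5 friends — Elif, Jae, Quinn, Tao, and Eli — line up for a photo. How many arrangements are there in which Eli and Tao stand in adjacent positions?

48

Treat {Eli, Tao} as a single unit. There are 4 units to order, and the pair itself can be ordered 2 ways.
So the count is 2·(4)! = 48.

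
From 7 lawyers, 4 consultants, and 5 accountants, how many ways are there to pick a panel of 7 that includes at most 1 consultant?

4488

Split by how many consultants are chosen (0 through 1).
Sum: C(4,0)·C(12,7) + C(4,1)·C(12,6) = 792 + 3696 = 4488.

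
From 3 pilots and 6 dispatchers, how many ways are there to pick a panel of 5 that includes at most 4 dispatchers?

Split by how many dispatchers are chosen (0 through 4).
Sum: C(6,0)·C(3,5) + C(6,1)·C(3,4) + C(6,2)·C(3,3) + C(6,3)·C(3,2) + C(6,4)·C(3,1) = 0 + 0 + 15 + 60 + 45 = 120.

120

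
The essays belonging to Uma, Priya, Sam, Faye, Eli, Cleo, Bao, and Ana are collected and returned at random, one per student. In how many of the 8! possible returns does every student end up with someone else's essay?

This is the derangement count D_8: permutations of 8 items with no fixed point.
By inclusion–exclusion this is Σ_{j=0}^{8} (−1)^j C(8,j)·(8−j)!.
Computing: 40320 − 40320 + 20160 − 6720 + 1680 − 336 + 56 − 8 + 1 = 14833.

14833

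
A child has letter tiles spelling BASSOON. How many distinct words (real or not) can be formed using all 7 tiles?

BASSOON has 7 letters with O appearing twice and S appearing twice.
Dividing 7! = 5040 by 2!·2! = 4 for the repeated letters gives 1260.

1260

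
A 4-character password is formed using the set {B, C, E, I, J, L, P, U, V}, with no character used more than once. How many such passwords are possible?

Choose and order 4 of the 9 symbols: the first character has 9 options, the next 8, then 7, 6.
9 × 8 × 7 × 6 = 3024.

3024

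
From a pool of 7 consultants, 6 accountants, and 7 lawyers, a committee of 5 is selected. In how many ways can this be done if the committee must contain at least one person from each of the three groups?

10976

Unrestricted: C(20,5) = 15504 ways to pick any 5 of the 20.
Subtract selections that omit an entire group: no consultants → C(13,5) = 1287; no accountants → C(14,5) = 2002; no lawyers → C(13,5) = 1287.
Add back selections omitting two groups (i.e. drawn from a single group): C(7,5) + C(6,5) + C(7,5) = 48.
By inclusion–exclusion: 15504 − 4576 + 48 = 10976.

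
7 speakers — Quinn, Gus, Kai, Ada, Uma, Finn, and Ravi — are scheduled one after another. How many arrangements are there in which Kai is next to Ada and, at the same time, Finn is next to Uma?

480

Treat {Kai,Ada} as one block (2 orders) and {Finn,Uma} as another (2 orders).
That leaves 5 units to arrange: 2 × 2 × 5! = 4 × 120 = 480.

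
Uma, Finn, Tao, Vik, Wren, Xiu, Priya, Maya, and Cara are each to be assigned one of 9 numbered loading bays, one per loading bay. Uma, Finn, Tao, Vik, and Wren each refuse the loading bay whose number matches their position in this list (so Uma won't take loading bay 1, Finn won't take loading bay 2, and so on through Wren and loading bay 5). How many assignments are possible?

205056

Let Aᵢ (for 1 ≤ i ≤ 5) be the placements that put person i in their forbidden loading bay. Any j of these fix j positions, leaving (9−j)! ways to fill the rest, and there are C(5,j) ways to pick which j.
By inclusion–exclusion, the number of valid placements is Σ_{j=0}^{5} (−1)^j C(5,j)·(9−j)!.
Computing: 362880 − 201600 + 50400 − 7200 + 600 − 24 = 205056.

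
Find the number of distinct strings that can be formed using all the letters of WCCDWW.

The 6 letters of WCCDWW have repeats: C appearing twice and W appearing 3 times.
Dividing 6! = 720 by 3!·2! = 12 for the repeated letters gives 60.

60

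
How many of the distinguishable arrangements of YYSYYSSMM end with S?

Fix S in the last position and arrange the remaining 8 letters.
Those 8 letters have M appearing twice, S appearing twice, and Y appearing 4 times, giving (8)!/(4!·2!·2!) = 420.

420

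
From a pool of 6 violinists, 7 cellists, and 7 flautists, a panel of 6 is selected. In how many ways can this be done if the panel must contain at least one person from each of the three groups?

32340

Unrestricted: C(20,6) = 38760 ways to pick any 6 of the 20.
Selections missing a whole group: no violinists → C(14,6) = 3003; no cellists → C(13,6) = 1716; no flautists → C(13,6) = 1716.
Add back selections omitting two groups (i.e. drawn from a single group): C(6,6) + C(7,6) + C(7,6) = 15.
By inclusion–exclusion: 38760 − 6435 + 15 = 32340.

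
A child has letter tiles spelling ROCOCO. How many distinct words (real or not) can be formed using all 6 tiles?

The 6 letters of ROCOCO have repeats: C appearing twice and O appearing 3 times.
So there are 6! / (3!·2!) = 60 distinguishable arrangements.

60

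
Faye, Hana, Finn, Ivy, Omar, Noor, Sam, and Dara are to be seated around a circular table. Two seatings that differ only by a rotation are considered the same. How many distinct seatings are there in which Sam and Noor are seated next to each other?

Treat {Sam, Noor} as one unit (2 internal orders) and seat the resulting 7 units around the table: (6)! circular arrangements.
So 2 × (6)! = 2 × 720 = 1440.

1440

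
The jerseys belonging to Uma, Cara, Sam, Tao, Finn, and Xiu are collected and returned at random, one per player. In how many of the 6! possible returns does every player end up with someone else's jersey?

Let Aᵢ be the assignments in which player i gets their old jersey. We want the size of the complement of A₁∪…∪A_6.
By inclusion–exclusion this is Σ_{j=0}^{6} (−1)^j C(6,j)·(6−j)!.
Computing: 720 − 720 + 360 − 120 + 30 − 6 + 1 = 265.

265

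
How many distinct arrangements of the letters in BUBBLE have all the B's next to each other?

24

Treat the 3 copies of B as a single block. The multiset to arrange is then {BBB, E, L, U}, 4 items in all.
All 4 items are distinct, so there are (4)! = 24 arrangements.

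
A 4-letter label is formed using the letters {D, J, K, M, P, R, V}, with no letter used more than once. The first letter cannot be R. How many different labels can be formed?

The first letter has 7−1 = 6 choices (anything except R).
The remaining 3 letters are filled from the other 6 symbols without repetition: 6 × 5 × 4 = 120.
Total: 6 × 120 = 720.

720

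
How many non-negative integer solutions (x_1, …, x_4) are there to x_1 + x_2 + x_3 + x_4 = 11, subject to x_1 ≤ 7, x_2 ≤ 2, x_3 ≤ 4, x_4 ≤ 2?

By stars and bars, unrestricted non-negative solutions to x_1+…+x_4 = 11 number C(11+3,3) = 364.
Subtract solutions that violate a single cap (substitute x_i' = x_i − (cap_i+1)): x_1 ≥ 8 gives C(6,3) = 20; x_2 ≥ 3 gives C(11,3) = 165; x_3 ≥ 5 gives C(9,3) = 84; x_4 ≥ 3 gives C(11,3) = 165. Together 434.
Add back pairs where two caps are both exceeded: 1 + 0 + 1 + 20 + 56 + 20 = 98.
Subtract triples: 0 + 0 + 0 + 1 = 1.
By inclusion–exclusion the count is 364 − 434 + 98 − 1 = 27.

27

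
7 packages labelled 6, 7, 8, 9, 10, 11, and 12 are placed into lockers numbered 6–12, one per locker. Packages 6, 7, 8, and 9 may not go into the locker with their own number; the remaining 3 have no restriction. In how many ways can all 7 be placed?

Let Aᵢ (for 6 ≤ i ≤ 9) be the placements that put package i in its forbidden locker. Any j of these fix j positions, leaving (7−j)! ways to fill the rest, and there are C(4,j) ways to pick which j.
By inclusion–exclusion, the number of valid placements is Σ_{j=0}^{4} (−1)^j C(4,j)·(7−j)!.
Computing: 5040 − 2880 + 720 − 96 + 6 = 2790.

2790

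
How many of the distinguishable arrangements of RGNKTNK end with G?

With the last slot taken by G, it remains to arrange the other 6 letters (RNKTNK).
Those 6 letters have K appearing twice and N appearing twice, giving (6)!/(2!·2!) = 180.

180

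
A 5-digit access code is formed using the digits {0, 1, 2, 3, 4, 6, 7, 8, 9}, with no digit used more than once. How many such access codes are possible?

15120

With no repetition, fill the 5 digits in order: 9 choices, then 8, down to 5.
That product is 9 × 8 × 7 × 6 × 5 = 15120.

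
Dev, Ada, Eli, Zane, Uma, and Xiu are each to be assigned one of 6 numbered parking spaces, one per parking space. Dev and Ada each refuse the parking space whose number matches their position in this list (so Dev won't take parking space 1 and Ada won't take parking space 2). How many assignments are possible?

504

Let Aᵢ (for i ∈ {1, 2}) be the placements that put person i in their forbidden parking space. Any j of these fix j positions, leaving (6−j)! ways to fill the rest, and there are C(2,j) ways to pick which j.
By inclusion–exclusion, the number of valid placements is Σ_{j=0}^{2} (−1)^j C(2,j)·(6−j)!.
Computing: 720 − 240 + 24 = 504.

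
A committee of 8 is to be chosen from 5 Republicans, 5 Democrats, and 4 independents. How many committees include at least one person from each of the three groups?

2940

Total 8-person selections from all 14: C(14,8) = 3003.
Subtract selections that omit an entire group: no Republicans → C(9,8) = 9; no Democrats → C(9,8) = 9; no independents → C(10,8) = 45.
Add back selections omitting two groups (i.e. drawn from a single group): C(5,8) + C(5,8) + C(4,8) = 0.
By inclusion–exclusion: 3003 − 63 + 0 = 2940.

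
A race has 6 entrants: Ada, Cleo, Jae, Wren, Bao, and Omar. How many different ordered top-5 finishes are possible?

720

This is an ordered selection of 5 from 6: P(6,5).
That gives 6 × 5 × 4 × 3 × 2 = 720.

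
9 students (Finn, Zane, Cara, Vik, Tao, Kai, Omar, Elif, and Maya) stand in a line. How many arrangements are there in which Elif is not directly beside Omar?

There are 9! = 362880 arrangements in all. If Elif and Omar are adjacent, merging them into one block gives 2·(8)! = 80640 arrangements.
So 362880 − 80640 = 282240 arrangements keep them apart.

282240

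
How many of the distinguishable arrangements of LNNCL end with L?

12

With the last slot taken by L, it remains to arrange the other 4 letters (NNCL).
Those 4 letters have N appearing twice, giving (4)!/(2!) = 12.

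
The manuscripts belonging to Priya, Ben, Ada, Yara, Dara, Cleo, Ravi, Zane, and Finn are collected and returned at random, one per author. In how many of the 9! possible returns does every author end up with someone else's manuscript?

Let Aᵢ be the assignments in which author i gets their own manuscript. We want the size of the complement of A₁∪…∪A_9.
By inclusion–exclusion this is Σ_{j=0}^{9} (−1)^j C(9,j)·(9−j)!.
Computing: 362880 − 362880 + 181440 − 60480 + 15120 − 3024 + 504 − 72 + 9 − 1 = 133496.

133496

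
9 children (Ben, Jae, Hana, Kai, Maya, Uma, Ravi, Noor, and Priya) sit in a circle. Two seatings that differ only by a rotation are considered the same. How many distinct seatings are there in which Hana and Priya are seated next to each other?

Treat {Hana, Priya} as one unit (2 internal orders) and seat the resulting 8 units around the table: (7)! circular arrangements.
So 2 × (7)! = 2 × 5040 = 10080.

10080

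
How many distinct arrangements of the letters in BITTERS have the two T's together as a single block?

720

Treat the 2 copies of T as a single block. The multiset to arrange is then {TT, B, E, I, R, S}, 6 items in all.
All 6 items are distinct, so there are (6)! = 720 arrangements.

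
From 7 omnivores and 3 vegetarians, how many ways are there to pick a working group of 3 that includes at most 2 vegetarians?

119

Split by how many vegetarians are chosen (0 through 2).
Sum: C(3,0)·C(7,3) + C(3,1)·C(7,2) + C(3,2)·C(7,1) = 35 + 63 + 21 = 119.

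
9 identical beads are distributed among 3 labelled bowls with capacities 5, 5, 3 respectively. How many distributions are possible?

Without the upper bounds there are C(11,2) = 55 ways to split 9 among 3 bowls.
Subtract solutions that violate a single cap (substitute x_i' = x_i − (cap_i+1)): x_1 ≥ 6 gives C(5,2) = 10; x_2 ≥ 6 gives C(5,2) = 10; x_3 ≥ 4 gives C(7,2) = 21. Together 41.
No two caps can be exceeded simultaneously, so the pair terms are all 0.
By inclusion–exclusion the count is 55 − 41 + 0 = 14.

14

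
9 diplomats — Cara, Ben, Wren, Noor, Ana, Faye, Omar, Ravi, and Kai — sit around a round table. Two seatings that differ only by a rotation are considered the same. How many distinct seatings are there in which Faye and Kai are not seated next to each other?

Without the restriction there are (8)! = 40320 seatings.
Those with Faye next to Kai: fuse the pair into one unit and seat 8 units around a circle — 2·(7)! = 10080.
Subtracting, 40320 − 10080 = 30240.

30240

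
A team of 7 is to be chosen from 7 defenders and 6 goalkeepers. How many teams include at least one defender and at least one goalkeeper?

Unrestricted: C(13,7) = 1716 ways to pick any 7 of the 13.
Subtract selections that omit an entire group: no defenders → C(6,7) = 0; no goalkeepers → C(7,7) = 1.
Both groups omitted at once is impossible, so 1716 − 1 = 1715.

1715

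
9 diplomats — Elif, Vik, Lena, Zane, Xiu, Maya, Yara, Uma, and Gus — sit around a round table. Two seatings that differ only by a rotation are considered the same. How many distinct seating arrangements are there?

40320

Around a circle, 9 distinct people have 9!/9 = (8)! = 40320 rotationally distinct seatings.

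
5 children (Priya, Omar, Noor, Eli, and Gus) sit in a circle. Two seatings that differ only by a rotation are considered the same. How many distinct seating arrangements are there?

Seat Priya anywhere (absorbing the rotational symmetry), then permute the other 4: (4)! = 24.

24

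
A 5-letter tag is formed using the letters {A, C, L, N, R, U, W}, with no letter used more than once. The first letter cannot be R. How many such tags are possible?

2160

The first letter has 7−1 = 6 choices (anything except R).
The remaining 4 letters are filled from the other 6 symbols without repetition: 6 × 5 × 4 × 3 = 360.
Total: 6 × 360 = 2160.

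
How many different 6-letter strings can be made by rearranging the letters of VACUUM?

VACUUM has 6 letters with U appearing twice.
So there are 6! / (2!) = 360 distinguishable arrangements.

360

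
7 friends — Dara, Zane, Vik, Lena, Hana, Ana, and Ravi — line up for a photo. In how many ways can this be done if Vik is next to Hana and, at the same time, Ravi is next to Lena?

480

Treat {Vik,Hana} as one block (2 orders) and {Ravi,Lena} as another (2 orders).
That leaves 5 units to arrange: 2 × 2 × 5! = 4 × 120 = 480.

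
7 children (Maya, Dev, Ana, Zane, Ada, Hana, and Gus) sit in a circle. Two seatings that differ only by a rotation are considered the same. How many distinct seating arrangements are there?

720

Around a circle, 7 distinct people have 7!/7 = (6)! = 720 rotationally distinct seatings.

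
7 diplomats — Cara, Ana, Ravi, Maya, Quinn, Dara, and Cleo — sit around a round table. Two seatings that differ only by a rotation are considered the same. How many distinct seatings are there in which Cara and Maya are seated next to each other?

Glue Cara and Maya into a block (2 internal orders). Seating 6 units around a circle gives (5)! arrangements.
So 2 × (5)! = 2 × 120 = 240.

240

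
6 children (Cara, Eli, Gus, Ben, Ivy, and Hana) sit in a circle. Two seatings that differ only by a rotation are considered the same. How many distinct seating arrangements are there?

120

Fix one person's seat to break rotational symmetry; the remaining 5 people can be arranged in (5)! = 120 ways.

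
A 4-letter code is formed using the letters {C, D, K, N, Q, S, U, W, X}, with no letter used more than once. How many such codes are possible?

3024

With no repetition, fill the 4 letters in order: 9 choices, then 8, down to 6.
9 × 8 × 7 × 6 = 3024.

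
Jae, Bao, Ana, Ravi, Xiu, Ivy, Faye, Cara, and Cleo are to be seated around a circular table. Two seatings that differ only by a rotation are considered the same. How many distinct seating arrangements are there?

40320

Fix one person's seat to break rotational symmetry; the remaining 8 people can be arranged in (8)! = 40320 ways.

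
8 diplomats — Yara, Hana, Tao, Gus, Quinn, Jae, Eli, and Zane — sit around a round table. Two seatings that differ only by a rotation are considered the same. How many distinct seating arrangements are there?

5040

Seat Yara anywhere (absorbing the rotational symmetry), then permute the other 7: (7)! = 5040.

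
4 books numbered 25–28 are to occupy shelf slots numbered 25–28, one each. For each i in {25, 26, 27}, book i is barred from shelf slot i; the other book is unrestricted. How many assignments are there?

Let Aᵢ (for i ∈ {25, 26, 27}) be the placements that put book i in its forbidden shelf slot. Any j of these fix j positions, leaving (4−j)! ways to fill the rest, and there are C(3,j) ways to pick which j.
By inclusion–exclusion, the number of valid placements is Σ_{j=0}^{3} (−1)^j C(3,j)·(4−j)!.
Computing: 24 − 18 + 6 − 1 = 11.

11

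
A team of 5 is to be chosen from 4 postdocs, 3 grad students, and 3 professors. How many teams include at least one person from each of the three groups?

204

With no constraint there are C(10,5) = 252 possible selections.
Subtract selections that omit an entire group: no postdocs → C(6,5) = 6; no grad students → C(7,5) = 21; no professors → C(7,5) = 21.
Add back selections omitting two groups (i.e. drawn from a single group): C(4,5) + C(3,5) + C(3,5) = 0.
By inclusion–exclusion: 252 − 48 + 0 = 204.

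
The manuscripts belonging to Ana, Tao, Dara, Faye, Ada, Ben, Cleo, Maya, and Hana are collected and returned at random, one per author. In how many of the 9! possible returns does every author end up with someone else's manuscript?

This is the derangement count D_9: permutations of 9 items with no fixed point.
By inclusion–exclusion this is Σ_{j=0}^{9} (−1)^j C(9,j)·(9−j)!.
Computing: 362880 − 362880 + 181440 − 60480 + 15120 − 3024 + 504 − 72 + 9 − 1 = 133496.

133496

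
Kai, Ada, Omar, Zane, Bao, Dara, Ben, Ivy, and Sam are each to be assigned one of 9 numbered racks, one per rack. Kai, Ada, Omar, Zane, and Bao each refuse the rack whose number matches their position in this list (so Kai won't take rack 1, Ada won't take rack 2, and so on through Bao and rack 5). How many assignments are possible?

205056

Let Aᵢ (for 1 ≤ i ≤ 5) be the placements that put person i in their forbidden rack. Any j of these fix j positions, leaving (9−j)! ways to fill the rest, and there are C(5,j) ways to pick which j.
By inclusion–exclusion, the number of valid placements is Σ_{j=0}^{5} (−1)^j C(5,j)·(9−j)!.
Computing: 362880 − 201600 + 50400 − 7200 + 600 − 24 = 205056.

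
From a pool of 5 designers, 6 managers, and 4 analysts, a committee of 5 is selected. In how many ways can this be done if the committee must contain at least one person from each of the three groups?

With no constraint there are C(15,5) = 3003 possible selections.
Subtract selections that omit an entire group: no designers → C(10,5) = 252; no managers → C(9,5) = 126; no analysts → C(11,5) = 462.
Add back selections omitting two groups (i.e. drawn from a single group): C(5,5) + C(6,5) + C(4,5) = 7.
By inclusion–exclusion: 3003 − 840 + 7 = 2170.

2170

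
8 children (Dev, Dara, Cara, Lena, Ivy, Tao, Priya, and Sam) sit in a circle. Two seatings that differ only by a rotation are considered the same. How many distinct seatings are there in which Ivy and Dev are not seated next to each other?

3600

All circular seatings of 8 people number (7)! = 5040.
Those with Ivy next to Dev: fuse the pair into one unit and seat 7 units around a circle — 2·(6)! = 1440.
Subtracting, 5040 − 1440 = 3600.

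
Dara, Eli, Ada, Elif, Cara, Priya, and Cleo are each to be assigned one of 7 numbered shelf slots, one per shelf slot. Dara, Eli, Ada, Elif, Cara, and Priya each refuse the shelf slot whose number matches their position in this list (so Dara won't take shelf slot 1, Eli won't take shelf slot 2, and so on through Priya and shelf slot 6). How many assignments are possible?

2119

Let Aᵢ (for 1 ≤ i ≤ 6) be the placements that put person i in their forbidden shelf slot. Any j of these fix j positions, leaving (7−j)! ways to fill the rest, and there are C(6,j) ways to pick which j.
By inclusion–exclusion, the number of valid placements is Σ_{j=0}^{6} (−1)^j C(6,j)·(7−j)!.
Computing: 5040 − 4320 + 1800 − 480 + 90 − 12 + 1 = 2119.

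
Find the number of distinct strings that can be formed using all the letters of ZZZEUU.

60

ZZZEUU has 6 letters with U appearing twice and Z appearing 3 times.
So there are 6! / (3!·2!) = 60 distinguishable arrangements.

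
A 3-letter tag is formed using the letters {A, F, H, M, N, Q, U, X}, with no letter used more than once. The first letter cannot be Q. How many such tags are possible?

294

The first letter has 8−1 = 7 choices (anything except Q).
The remaining 2 letters are filled from the other 7 symbols without repetition: 7 × 6 = 42.
Total: 7 × 42 = 294.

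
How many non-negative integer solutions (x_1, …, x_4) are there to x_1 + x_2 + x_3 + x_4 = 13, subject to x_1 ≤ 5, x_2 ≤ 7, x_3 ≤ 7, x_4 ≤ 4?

By stars and bars, unrestricted non-negative solutions to x_1+…+x_4 = 13 number C(13+3,3) = 560.
Subtract solutions that violate a single cap (substitute x_i' = x_i − (cap_i+1)): x_1 ≥ 6 gives C(10,3) = 120; x_2 ≥ 8 gives C(8,3) = 56; x_3 ≥ 8 gives C(8,3) = 56; x_4 ≥ 5 gives C(11,3) = 165. Together 397.
Add back pairs where two caps are both exceeded: 0 + 0 + 10 + 0 + 1 + 1 = 12.
By inclusion–exclusion the count is 560 − 397 + 12 = 175.

175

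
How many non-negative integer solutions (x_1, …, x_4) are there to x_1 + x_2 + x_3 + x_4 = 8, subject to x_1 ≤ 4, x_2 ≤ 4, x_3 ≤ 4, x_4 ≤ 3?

70

By stars and bars, unrestricted non-negative solutions to x_1+…+x_4 = 8 number C(8+3,3) = 165.
Subtract solutions that violate a single cap (substitute x_i' = x_i − (cap_i+1)): x_1 ≥ 5 gives C(6,3) = 20; x_2 ≥ 5 gives C(6,3) = 20; x_3 ≥ 5 gives C(6,3) = 20; x_4 ≥ 4 gives C(7,3) = 35. Together 95.
No two caps can be exceeded simultaneously, so the pair terms are all 0.
By inclusion–exclusion the count is 165 − 95 + 0 = 70.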